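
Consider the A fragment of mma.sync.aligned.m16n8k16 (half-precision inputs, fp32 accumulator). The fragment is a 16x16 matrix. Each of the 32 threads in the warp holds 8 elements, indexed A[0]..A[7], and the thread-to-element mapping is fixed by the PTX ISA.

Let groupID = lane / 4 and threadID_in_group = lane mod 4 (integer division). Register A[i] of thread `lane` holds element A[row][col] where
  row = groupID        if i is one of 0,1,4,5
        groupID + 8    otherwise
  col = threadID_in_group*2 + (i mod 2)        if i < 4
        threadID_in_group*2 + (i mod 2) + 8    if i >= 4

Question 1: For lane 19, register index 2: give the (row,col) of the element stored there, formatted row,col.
L=19⇒gr=19>>2=4, th=19&3=3
[2]⇒row 4+8=12  col 3·2+0+0=6

12,6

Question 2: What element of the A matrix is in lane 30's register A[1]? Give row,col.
7,5

lane 30: grp=7 (30/4), tig=2 (30%4)
i=1: r=7+0=7, c=2*2+1+0=5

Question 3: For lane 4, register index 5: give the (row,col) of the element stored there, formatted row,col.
1,9

4: g=1,t=0
[5] (1+0,0*2+1+8) = (1,9)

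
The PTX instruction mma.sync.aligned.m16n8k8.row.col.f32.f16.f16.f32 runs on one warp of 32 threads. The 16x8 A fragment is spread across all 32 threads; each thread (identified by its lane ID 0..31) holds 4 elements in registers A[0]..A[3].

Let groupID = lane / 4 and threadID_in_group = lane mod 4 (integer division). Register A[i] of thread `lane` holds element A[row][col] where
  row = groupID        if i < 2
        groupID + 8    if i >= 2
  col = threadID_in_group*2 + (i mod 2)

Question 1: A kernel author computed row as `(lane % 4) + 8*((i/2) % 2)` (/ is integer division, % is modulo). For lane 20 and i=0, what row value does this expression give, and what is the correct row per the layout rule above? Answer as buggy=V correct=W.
buggy=0 correct=5

`(lane % 4) + 8*((i/2) % 2)`[20,0]=>0
lane 20: grp=5 (20/4), tig=0 (20%4)
i=0: r=5+0=5, c=0*2+0=0
row: 0 vs 5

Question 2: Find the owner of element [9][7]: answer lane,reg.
7,3

r=9→G=1,rhi=1  c=7→T=3,p=1
L=1*4+3=7  i=1*2+1=3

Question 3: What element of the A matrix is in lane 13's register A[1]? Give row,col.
lane 13: g=3 (13/4), t=1 (13%4)
i=1: r=3+0=3, c=1*2+1=3

3,3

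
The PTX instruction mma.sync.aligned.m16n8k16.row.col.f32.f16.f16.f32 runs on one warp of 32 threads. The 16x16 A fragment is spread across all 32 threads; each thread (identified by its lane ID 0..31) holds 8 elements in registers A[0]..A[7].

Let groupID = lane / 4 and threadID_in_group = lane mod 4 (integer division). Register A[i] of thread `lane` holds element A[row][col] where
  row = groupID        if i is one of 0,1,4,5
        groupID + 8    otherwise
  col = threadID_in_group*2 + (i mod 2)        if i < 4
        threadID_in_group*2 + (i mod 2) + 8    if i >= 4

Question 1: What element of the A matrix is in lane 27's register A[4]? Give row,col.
6,14

27: grp=6,tig=3
[4] (6+0,3*2+0+8) = (6,14)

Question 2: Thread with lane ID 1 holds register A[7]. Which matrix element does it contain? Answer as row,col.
8,11

L=1=>grp=1>>2=0, tig=1&3=1
[7]=>row 0+8=8  col 1·2+1+8=11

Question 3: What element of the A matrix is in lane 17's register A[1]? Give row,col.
4,3

17: gid=4,tid=1
[1] (4+0,1*2+1+0) = (4,3)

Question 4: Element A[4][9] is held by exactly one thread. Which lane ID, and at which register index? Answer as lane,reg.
r=4⇒gr=4,Rb=0  c=9⇒Cb=1,th=0,odd=1
L=4*4+0=16  i=1*4+0*2+1=5

16,5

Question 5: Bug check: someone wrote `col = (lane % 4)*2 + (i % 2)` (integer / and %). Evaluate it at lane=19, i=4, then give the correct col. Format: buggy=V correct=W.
buggy=6 correct=14

`(lane % 4)*2 + (i % 2)`[19,4]→6
lane 19→19/4=4, 19 mod 4=3
i=4  r:4+0→4  c:2·3+0+8→14
col: 6 vs 14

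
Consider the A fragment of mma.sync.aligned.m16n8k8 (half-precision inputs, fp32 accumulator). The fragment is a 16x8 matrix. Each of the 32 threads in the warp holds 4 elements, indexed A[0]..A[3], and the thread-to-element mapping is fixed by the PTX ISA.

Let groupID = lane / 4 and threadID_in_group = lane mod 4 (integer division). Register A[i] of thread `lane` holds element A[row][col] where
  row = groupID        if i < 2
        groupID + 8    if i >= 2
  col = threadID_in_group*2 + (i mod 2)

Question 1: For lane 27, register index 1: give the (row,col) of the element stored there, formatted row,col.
6,7

lane 27->27/4=6, 27 mod 4=3
i=1  r:6+0->6  c:2·3+1->7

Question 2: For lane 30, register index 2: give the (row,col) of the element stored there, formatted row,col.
15,4

30: gid=7,tid=2
[2] (7+8,2*2+0) = (15,4)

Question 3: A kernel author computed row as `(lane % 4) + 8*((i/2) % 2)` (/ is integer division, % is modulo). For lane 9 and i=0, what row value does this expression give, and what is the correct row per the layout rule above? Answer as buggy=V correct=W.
`(lane % 4) + 8*((i/2) % 2)`[9,0]⇒1
9: gr=2,th=1
[0] (2+0,1*2+0) = (2,2)
row: 1 vs 2

buggy=1 correct=2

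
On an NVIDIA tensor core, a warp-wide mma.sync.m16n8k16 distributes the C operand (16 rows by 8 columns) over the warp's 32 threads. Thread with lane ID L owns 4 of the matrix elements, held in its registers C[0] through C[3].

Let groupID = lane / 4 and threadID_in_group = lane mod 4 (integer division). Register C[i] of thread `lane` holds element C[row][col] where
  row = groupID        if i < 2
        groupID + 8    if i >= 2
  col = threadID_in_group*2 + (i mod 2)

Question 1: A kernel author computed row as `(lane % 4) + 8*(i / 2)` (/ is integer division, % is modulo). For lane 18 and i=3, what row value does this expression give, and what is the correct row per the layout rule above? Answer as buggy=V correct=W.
`(lane % 4) + 8*(i / 2)`[18,3]->10
lane 18: gid=4 (18/4), tid=2 (18%4)
i=3: r=4+8=12, c=2*2+1=5
row: 10 vs 12

buggy=10 correct=12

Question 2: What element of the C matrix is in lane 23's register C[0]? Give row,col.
lane 23: gid=5 (23/4), tid=3 (23%4)
i=0: r=5+0=5, c=3*2+0=6

5,6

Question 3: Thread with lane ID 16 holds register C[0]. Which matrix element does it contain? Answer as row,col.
4,0

lane 16->16/4=4, 16 mod 4=0
i=0  r:4+0->4  c:2·0+0->0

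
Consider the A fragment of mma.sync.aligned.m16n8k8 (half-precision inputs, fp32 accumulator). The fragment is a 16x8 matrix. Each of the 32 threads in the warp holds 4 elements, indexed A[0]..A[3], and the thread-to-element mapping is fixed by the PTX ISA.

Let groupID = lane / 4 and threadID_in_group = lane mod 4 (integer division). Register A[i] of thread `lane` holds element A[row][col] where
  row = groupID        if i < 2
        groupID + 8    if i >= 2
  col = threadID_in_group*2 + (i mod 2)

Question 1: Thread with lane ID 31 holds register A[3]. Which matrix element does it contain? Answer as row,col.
lane 31: grp=7 (31/4), tig=3 (31%4)
i=3: r=7+8=15, c=3*2+1=7

15,7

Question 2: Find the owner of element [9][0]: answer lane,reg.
r=9⇒gr=1,Rb=1  c=0⇒th=0,odd=0
L=1*4+0=4  i=1*2+0=2

4,2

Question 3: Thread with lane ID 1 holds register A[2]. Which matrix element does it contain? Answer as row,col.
L=1→G=1>>2=0, T=1&3=1
[2]→row 0+8=8  col 1·2+0=2

8,2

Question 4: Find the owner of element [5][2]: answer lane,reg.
r=5→G=5,rhi=0  c=2→T=1,p=0
L=5*4+1=21  i=0*2+0=0

21,0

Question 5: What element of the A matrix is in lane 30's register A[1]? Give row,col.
7,5

lane 30: gid=7 (30/4), tid=2 (30%4)
i=1: r=7+0=7, c=2*2+1=5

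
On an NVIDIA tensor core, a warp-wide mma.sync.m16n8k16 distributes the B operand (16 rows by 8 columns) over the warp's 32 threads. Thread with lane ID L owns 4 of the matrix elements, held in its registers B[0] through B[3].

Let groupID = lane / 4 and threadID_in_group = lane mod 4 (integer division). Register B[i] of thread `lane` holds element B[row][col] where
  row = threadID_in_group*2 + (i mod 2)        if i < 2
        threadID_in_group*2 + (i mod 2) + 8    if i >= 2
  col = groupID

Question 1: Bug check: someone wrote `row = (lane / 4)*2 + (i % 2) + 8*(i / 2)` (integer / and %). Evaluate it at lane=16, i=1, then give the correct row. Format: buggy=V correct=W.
buggy=9 correct=1

`(lane / 4)*2 + (i % 2) + 8*(i / 2)`[16,1]->9
16: g=4,t=0
[1] (0*2+1+0,4) = (1,4)
row: 9 vs 1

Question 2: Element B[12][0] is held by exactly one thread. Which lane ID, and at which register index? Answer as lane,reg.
c=0⇒gr=0  r=12⇒Rb=1,th=2,odd=0
L=0*4+2=2  i=1*2+0=2

2,2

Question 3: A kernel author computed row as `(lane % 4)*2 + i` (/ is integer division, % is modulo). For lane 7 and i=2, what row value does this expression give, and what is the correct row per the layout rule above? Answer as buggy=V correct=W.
`(lane % 4)*2 + i`[7,2]=>8
lane 7=>7/4=1, 7 mod 4=3
i=2  r:2·3+0+8=>14  c:1
row: 8 vs 14

buggy=8 correct=14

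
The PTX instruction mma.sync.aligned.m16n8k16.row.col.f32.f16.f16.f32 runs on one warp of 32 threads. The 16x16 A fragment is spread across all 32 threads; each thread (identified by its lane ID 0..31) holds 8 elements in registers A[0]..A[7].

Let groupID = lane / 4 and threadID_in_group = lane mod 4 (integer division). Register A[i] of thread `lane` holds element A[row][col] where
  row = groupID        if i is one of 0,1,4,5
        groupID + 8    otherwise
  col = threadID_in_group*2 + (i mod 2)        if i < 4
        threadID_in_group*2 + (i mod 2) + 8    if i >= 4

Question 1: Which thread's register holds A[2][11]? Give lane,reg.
r:2=>grp=2,rB=0  c:11=>cB=1,tig=1,lo=1
L=2*4+1=9  i=1*4+0*2+1=5

9,5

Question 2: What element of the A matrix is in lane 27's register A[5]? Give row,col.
6,15

lane 27: G=6 (27/4), T=3 (27%4)
i=5: r=6+0=6, c=3*2+1+8=15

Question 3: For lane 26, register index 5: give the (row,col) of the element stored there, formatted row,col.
6,13

lane 26->26/4=6, 26 mod 4=2
i=5  r:6+0->6  c:2·2+1+8->13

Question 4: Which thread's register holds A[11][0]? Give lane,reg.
r=11⇒gr=3,Rb=1  c=0⇒Cb=0,th=0,odd=0
L=3*4+0=12  i=0*4+1*2+0=2

12,2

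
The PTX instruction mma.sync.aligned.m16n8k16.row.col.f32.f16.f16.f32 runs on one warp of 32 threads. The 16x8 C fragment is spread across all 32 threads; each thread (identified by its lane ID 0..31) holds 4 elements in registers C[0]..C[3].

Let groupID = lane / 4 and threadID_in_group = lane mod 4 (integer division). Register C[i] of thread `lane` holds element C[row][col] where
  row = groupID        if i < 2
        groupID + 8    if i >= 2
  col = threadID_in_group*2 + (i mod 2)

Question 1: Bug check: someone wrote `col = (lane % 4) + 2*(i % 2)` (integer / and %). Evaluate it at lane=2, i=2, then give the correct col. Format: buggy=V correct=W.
`(lane % 4) + 2*(i % 2)`[2,2]->2
lane 2->2/4=0, 2 mod 4=2
i=2  r:0+8->8  c:2·2+0->4
col: 2 vs 4

buggy=2 correct=4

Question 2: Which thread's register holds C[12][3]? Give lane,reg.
17,3

r=12→G=4,rhi=1  c=3→T=1,p=1
L=4*4+1=17  i=1*2+1=3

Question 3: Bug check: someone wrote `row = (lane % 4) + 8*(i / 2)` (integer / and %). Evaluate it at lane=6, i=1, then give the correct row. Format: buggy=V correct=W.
`(lane % 4) + 8*(i / 2)`[6,1]⇒2
L=6⇒gr=6>>2=1, th=6&3=2
[1]⇒row 1+0=1  col 2·2+1=5
row: 2 vs 1

buggy=2 correct=1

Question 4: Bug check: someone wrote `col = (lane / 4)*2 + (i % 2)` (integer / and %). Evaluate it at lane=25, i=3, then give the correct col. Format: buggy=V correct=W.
buggy=13 correct=3

`(lane / 4)*2 + (i % 2)`[25,3]→13
lane 25: G=6 (25/4), T=1 (25%4)
i=3: r=6+8=14, c=1*2+1=3
col: 13 vs 3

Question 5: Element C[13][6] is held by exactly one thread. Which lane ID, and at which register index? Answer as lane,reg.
23,2

r=13->g=5,rb=1  c=6->t=3,b0=0
L=5*4+3=23  i=1*2+0=2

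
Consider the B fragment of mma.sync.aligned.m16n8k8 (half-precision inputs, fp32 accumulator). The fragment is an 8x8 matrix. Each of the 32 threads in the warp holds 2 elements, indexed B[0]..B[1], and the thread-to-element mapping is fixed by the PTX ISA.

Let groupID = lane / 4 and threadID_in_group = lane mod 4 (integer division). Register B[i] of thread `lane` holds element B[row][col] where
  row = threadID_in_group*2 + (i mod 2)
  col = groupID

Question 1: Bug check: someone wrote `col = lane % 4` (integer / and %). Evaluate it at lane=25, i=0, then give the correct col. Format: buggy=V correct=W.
buggy=1 correct=6

`lane % 4`[25,0]⇒1
25: gr=6,th=1
[0] (1*2+0,6) = (2,6)
col: 1 vs 6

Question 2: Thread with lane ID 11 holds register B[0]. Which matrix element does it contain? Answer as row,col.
11: gr=2,th=3
[0] (3*2+0,2) = (6,2)

6,2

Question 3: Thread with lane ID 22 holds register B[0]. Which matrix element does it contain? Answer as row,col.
4,5

lane 22→22/4=5, 22 mod 4=2
i=0  r:2·2+0→4  c:5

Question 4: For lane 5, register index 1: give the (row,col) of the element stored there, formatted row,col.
lane 5⇒5/4=1, 5 mod 4=1
i=1  r:2·1+1⇒3  c:1

3,1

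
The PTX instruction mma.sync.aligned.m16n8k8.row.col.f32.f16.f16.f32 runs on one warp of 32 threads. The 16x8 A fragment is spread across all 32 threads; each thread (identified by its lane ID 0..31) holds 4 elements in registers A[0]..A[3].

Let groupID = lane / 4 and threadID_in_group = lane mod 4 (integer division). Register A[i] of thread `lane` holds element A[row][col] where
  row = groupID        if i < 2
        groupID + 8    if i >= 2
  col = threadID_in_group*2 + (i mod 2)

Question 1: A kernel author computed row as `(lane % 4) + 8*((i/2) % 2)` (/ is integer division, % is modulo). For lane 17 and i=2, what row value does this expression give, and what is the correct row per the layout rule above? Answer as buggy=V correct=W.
`(lane % 4) + 8*((i/2) % 2)`[17,2]->9
L=17->g=17>>2=4, t=17&3=1
[2]->row 4+8=12  col 1·2+0=2
row: 9 vs 12

buggy=9 correct=12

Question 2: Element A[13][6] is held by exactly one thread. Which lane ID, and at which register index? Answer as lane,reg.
r:13=>grp=5,rB=1  c:6=>tig=3,lo=0
L=5*4+3=23  i=1*2+0=2

23,2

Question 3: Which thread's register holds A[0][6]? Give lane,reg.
3,0

r:0=>grp=0,rB=0  c:6=>tig=3,lo=0
L=0*4+3=3  i=0*2+0=0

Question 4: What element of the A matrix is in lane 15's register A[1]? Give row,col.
3,7

lane 15: grp=3 (15/4), tig=3 (15%4)
i=1: r=3+0=3, c=3*2+1=7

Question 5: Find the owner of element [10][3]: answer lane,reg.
r: 10->gid=2,r8=1  c: 3->tid=1,i&1=1
L=2*4+1=9  i=1*2+1=3

9,3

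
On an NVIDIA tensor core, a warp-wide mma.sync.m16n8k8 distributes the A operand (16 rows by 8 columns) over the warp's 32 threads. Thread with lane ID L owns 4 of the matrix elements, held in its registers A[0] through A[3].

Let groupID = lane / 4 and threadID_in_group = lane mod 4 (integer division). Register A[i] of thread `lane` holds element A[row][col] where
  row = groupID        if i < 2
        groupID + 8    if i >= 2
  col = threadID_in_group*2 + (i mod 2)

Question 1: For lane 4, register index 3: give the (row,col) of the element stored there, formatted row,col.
L=4⇒gr=4>>2=1, th=4&3=0
[3]⇒row 1+8=9  col 0·2+1=1

9,1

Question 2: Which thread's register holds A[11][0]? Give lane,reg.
r=11→G=3,rhi=1  c=0→T=0,p=0
L=3*4+0=12  i=1*2+0=2

12,2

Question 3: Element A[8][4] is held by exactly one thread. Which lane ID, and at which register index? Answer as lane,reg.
2,2

r=8→G=0,rhi=1  c=4→T=2,p=0
L=0*4+2=2  i=1*2+0=2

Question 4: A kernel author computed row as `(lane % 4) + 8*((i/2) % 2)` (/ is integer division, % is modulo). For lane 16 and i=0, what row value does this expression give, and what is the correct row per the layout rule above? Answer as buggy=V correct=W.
buggy=0 correct=4

`(lane % 4) + 8*((i/2) % 2)`[16,0]→0
lane 16→16/4=4, 16 mod 4=0
i=0  r:4+0→4  c:2·0+0→0
row: 0 vs 4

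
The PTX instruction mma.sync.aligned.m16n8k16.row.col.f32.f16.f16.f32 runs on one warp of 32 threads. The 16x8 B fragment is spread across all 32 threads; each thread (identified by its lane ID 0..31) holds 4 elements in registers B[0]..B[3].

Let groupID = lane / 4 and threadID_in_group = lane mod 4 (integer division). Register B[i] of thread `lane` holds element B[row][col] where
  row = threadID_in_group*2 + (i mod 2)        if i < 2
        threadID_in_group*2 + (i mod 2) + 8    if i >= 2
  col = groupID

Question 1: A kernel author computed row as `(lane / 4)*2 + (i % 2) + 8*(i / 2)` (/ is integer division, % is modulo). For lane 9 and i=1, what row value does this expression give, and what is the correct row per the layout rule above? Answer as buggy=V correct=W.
`(lane / 4)*2 + (i % 2) + 8*(i / 2)`[9,1]→5
lane 9→9/4=2, 9 mod 4=1
i=1  r:2·1+1+0→3  c:2
row: 5 vs 3

buggy=5 correct=3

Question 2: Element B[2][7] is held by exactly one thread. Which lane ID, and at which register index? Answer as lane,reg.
c: 7->gid=7  r: 2->r8=0,tid=1,i&1=0
L=7*4+1=29  i=0*2+0=0

29,0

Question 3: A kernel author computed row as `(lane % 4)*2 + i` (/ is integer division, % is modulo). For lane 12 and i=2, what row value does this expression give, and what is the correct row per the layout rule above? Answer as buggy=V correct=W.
`(lane % 4)*2 + i`[12,2]⇒2
L=12⇒gr=12>>2=3, th=12&3=0
[2]⇒row 0·2+0+8=8  col gr=3
row: 2 vs 8

buggy=2 correct=8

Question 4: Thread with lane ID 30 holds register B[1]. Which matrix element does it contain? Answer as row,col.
5,7

L=30=>grp=30>>2=7, tig=30&3=2
[1]=>row 2·2+1+0=5  col grp=7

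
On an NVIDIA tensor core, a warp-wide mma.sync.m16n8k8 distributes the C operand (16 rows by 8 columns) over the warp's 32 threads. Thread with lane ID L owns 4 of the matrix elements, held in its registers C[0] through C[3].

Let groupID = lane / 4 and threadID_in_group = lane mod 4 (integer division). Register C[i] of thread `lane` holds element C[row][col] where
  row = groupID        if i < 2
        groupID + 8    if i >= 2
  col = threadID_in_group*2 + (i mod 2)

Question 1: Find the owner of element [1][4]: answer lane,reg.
r=1->g=1,rb=0  c=4->t=2,b0=0
L=1*4+2=6  i=0*2+0=0

6,0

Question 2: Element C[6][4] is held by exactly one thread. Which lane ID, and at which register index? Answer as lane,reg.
r=6->g=6,rb=0  c=4->t=2,b0=0
L=6*4+2=26  i=0*2+0=0

26,0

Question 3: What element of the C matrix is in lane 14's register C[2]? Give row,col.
11,4

L=14⇒gr=14>>2=3, th=14&3=2
[2]⇒row 3+8=11  col 2·2+0=4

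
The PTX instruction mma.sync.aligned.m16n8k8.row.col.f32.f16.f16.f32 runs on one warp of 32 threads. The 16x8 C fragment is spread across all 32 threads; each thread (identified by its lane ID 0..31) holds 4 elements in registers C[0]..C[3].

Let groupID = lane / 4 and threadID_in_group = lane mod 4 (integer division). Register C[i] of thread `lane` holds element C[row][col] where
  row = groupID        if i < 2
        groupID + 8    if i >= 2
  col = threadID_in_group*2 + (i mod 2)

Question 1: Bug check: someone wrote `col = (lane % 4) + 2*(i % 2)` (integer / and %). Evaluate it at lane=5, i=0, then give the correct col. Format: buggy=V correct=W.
`(lane % 4) + 2*(i % 2)`[5,0]→1
5: G=1,T=1
[0] (1+0,1*2+0) = (1,2)
col: 1 vs 2

buggy=1 correct=2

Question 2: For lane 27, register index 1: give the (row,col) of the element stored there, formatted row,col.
6,7

lane 27->27/4=6, 27 mod 4=3
i=1  r:6+0->6  c:2·3+1->7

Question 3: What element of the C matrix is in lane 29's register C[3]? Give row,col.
L=29=>grp=29>>2=7, tig=29&3=1
[3]=>row 7+8=15  col 1·2+1=3

15,3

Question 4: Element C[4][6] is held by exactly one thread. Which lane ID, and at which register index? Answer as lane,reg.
19,0

r:4=>grp=4,rB=0  c:6=>tig=3,lo=0
L=4*4+3=19  i=0*2+0=0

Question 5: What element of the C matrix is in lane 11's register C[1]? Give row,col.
L=11->g=11>>2=2, t=11&3=3
[1]->row 2+0=2  col 3·2+1=7

2,7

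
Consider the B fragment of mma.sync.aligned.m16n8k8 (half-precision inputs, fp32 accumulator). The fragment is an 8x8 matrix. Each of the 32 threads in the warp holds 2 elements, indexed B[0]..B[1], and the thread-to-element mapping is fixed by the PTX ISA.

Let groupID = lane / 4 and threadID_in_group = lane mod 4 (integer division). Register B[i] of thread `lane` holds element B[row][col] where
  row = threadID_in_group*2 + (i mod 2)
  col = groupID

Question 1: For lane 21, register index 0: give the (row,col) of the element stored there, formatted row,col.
lane 21→21/4=5, 21 mod 4=1
i=0  r:2·1+0→2  c:5

2,5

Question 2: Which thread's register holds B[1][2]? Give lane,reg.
c=2→G=2  r=1→T=0,p=1
L=2*4+0=8  i=1=1

8,1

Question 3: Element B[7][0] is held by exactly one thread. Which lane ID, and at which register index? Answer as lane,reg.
c=0→G=0  r=7→T=3,p=1
L=0*4+3=3  i=1=1

3,1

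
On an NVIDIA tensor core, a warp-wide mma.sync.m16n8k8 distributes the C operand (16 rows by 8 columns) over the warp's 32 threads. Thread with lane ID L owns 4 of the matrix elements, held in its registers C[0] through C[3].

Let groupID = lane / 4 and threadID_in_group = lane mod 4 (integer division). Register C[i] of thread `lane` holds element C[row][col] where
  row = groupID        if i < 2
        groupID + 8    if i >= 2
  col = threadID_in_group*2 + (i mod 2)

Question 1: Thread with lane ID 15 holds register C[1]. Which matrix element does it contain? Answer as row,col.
L=15=>grp=15>>2=3, tig=15&3=3
[1]=>row 3+0=3  col 3·2+1=7

3,7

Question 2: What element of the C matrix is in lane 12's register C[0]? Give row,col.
12: grp=3,tig=0
[0] (3+0,0*2+0) = (3,0)

3,0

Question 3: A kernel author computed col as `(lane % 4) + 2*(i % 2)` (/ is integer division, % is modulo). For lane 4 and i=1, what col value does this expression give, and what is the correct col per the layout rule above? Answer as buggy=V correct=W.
buggy=2 correct=1

`(lane % 4) + 2*(i % 2)`[4,1]->2
lane 4->4/4=1, 4 mod 4=0
i=1  r:1+0->1  c:2·0+1->1
col: 2 vs 1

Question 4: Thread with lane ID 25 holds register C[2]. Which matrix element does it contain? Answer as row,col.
lane 25: G=6 (25/4), T=1 (25%4)
i=2: r=6+8=14, c=1*2+0=2

14,2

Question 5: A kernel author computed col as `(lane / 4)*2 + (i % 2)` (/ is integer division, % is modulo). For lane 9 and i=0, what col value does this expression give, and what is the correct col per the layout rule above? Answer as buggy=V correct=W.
`(lane / 4)*2 + (i % 2)`[9,0]=>4
L=9=>grp=9>>2=2, tig=9&3=1
[0]=>row 2+0=2  col 1·2+0=2
col: 4 vs 2

buggy=4 correct=2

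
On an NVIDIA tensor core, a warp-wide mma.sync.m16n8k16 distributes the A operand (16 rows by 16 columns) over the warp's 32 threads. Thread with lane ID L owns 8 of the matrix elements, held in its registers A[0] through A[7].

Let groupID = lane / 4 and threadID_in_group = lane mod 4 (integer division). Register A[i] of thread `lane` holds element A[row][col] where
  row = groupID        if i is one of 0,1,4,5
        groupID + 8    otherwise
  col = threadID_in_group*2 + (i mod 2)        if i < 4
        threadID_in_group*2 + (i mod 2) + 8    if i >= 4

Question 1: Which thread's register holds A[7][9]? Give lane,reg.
28,5

r: 7->gid=7,r8=0  c: 9->c8=1,tid=0,i&1=1
L=7*4+0=28  i=1*4+0*2+1=5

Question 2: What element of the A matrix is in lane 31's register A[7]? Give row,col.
15,15

31: G=7,T=3
[7] (7+8,3*2+1+8) = (15,15)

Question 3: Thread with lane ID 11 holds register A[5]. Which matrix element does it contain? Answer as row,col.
2,15

lane 11: gid=2 (11/4), tid=3 (11%4)
i=5: r=2+0=2, c=3*2+1+8=15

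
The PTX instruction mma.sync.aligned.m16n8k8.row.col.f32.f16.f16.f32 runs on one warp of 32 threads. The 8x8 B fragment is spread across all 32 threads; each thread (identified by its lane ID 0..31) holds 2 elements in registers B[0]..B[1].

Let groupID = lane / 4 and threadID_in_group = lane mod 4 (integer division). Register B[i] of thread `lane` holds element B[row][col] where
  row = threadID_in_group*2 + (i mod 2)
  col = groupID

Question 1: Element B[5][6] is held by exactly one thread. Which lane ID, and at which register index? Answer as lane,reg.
26,1

c=6->g=6  r=5->t=2,b0=1
L=6*4+2=26  i=1=1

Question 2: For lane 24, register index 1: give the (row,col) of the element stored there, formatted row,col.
1,6

L=24->gid=24>>2=6, tid=24&3=0
[1]->row 0·2+1=1  col gid=6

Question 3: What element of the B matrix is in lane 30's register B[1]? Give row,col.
lane 30->30/4=7, 30 mod 4=2
i=1  r:2·2+1->5  c:7

5,7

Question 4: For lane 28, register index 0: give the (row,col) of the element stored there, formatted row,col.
0,7

lane 28: grp=7 (28/4), tig=0 (28%4)
i=0: r=0*2+0=0, c=grp=7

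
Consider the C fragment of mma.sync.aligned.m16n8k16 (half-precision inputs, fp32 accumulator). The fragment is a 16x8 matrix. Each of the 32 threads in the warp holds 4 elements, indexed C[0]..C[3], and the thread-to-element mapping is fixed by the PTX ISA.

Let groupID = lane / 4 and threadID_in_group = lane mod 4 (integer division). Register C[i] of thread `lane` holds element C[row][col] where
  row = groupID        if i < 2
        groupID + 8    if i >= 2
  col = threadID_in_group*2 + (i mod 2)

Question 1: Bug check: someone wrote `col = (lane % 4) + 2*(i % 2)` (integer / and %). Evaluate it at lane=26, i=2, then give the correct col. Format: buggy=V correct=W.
buggy=2 correct=4

`(lane % 4) + 2*(i % 2)`[26,2]->2
lane 26: g=6 (26/4), t=2 (26%4)
i=2: r=6+8=14, c=2*2+0=4
col: 2 vs 4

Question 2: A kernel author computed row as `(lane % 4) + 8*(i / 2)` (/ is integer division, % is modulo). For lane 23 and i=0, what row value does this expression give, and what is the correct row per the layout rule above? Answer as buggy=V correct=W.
buggy=3 correct=5

`(lane % 4) + 8*(i / 2)`[23,0]->3
lane 23: g=5 (23/4), t=3 (23%4)
i=0: r=5+0=5, c=3*2+0=6
row: 3 vs 5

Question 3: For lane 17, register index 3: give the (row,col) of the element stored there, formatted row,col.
12,3

lane 17->17/4=4, 17 mod 4=1
i=3  r:4+8->12  c:2·1+1->3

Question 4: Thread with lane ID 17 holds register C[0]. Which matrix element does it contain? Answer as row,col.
4,2

lane 17: G=4 (17/4), T=1 (17%4)
i=0: r=4+0=4, c=1*2+0=2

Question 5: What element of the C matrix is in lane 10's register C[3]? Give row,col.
10,5

10: gid=2,tid=2
[3] (2+8,2*2+1) = (10,5)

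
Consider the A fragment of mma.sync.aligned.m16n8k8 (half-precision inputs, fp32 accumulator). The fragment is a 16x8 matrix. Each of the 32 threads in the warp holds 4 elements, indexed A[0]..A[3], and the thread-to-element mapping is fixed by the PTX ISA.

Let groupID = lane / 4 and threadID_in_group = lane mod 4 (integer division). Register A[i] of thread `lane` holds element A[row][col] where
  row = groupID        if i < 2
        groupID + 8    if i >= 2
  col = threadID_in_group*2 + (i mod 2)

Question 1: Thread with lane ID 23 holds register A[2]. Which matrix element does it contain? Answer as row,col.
13,6

L=23→G=23>>2=5, T=23&3=3
[2]→row 5+8=13  col 3·2+0=6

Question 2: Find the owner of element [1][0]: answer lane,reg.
r: 1->gid=1,r8=0  c: 0->tid=0,i&1=0
L=1*4+0=4  i=0*2+0=0

4,0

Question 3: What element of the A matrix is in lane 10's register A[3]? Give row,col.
10,5

10: G=2,T=2
[3] (2+8,2*2+1) = (10,5)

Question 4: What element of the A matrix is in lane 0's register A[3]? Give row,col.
8,1

L=0->gid=0>>2=0, tid=0&3=0
[3]->row 0+8=8  col 0·2+1=1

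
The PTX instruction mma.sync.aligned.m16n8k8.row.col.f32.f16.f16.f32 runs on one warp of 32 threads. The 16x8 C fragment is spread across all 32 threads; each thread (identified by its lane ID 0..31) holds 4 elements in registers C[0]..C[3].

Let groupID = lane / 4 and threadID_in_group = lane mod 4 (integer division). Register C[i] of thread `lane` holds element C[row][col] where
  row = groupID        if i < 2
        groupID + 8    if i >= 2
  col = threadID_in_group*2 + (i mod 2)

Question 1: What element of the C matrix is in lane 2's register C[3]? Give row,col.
L=2→G=2>>2=0, T=2&3=2
[3]→row 0+8=8  col 2·2+1=5

8,5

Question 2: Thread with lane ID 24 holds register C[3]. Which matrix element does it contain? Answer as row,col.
lane 24: gr=6 (24/4), th=0 (24%4)
i=3: r=6+8=14, c=0*2+1=1

14,1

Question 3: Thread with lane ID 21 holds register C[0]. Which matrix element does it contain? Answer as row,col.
5,2

L=21→G=21>>2=5, T=21&3=1
[0]→row 5+0=5  col 1·2+0=2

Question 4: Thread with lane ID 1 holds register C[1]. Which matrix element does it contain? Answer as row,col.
1: G=0,T=1
[1] (0+0,1*2+1) = (0,3)

0,3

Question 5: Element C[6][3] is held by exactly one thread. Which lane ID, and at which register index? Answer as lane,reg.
r=6⇒gr=6,Rb=0  c=3⇒th=1,odd=1
L=6*4+1=25  i=0*2+1=1

25,1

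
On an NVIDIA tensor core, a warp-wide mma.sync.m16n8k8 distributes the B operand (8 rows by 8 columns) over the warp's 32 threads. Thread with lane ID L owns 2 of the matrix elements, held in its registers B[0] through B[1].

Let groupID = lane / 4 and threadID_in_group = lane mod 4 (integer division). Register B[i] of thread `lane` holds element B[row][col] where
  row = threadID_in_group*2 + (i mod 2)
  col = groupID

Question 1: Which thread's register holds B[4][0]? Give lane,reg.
c=0⇒gr=0  r=4⇒th=2,odd=0
L=0*4+2=2  i=0=0

2,0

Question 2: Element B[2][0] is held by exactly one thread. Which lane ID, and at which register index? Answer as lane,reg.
1,0

c=0→G=0  r=2→T=1,p=0
L=0*4+1=1  i=0=0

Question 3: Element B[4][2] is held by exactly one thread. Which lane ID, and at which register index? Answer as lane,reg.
c: 2->gid=2  r: 4->tid=2,i&1=0
L=2*4+2=10  i=0=0

10,0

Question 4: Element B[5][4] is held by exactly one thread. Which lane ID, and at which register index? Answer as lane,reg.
c:4=>grp=4  r:5=>tig=2,lo=1
L=4*4+2=18  i=1=1

18,1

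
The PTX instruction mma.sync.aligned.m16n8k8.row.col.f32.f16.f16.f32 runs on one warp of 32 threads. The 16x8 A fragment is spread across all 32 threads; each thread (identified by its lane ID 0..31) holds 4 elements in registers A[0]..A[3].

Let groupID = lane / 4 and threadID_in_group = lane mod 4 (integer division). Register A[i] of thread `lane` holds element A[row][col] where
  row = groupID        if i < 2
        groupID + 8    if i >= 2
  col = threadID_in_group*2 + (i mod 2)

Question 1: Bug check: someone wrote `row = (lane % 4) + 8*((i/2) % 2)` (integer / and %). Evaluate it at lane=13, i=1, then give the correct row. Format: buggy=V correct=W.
`(lane % 4) + 8*((i/2) % 2)`[13,1]=>1
lane 13=>13/4=3, 13 mod 4=1
i=1  r:3+0=>3  c:2·1+1=>3
row: 1 vs 3

buggy=1 correct=3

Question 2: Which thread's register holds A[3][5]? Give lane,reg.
r:3=>grp=3,rB=0  c:5=>tig=2,lo=1
L=3*4+2=14  i=0*2+1=1

14,1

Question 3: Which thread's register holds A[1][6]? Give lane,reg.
r:1=>grp=1,rB=0  c:6=>tig=3,lo=0
L=1*4+3=7  i=0*2+0=0

7,0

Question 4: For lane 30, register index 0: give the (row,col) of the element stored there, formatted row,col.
lane 30: g=7 (30/4), t=2 (30%4)
i=0: r=7+0=7, c=2*2+0=4

7,4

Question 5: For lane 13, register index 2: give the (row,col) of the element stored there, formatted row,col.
11,2

lane 13: gr=3 (13/4), th=1 (13%4)
i=2: r=3+8=11, c=1*2+0=2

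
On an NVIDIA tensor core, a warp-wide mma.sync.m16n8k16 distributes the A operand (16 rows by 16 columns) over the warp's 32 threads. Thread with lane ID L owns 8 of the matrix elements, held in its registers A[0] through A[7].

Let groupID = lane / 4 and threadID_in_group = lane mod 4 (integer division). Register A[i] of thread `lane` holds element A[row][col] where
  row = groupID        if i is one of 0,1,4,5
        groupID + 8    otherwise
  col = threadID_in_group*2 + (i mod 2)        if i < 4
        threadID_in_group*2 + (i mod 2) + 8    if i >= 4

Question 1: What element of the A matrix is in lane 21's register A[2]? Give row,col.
L=21⇒gr=21>>2=5, th=21&3=1
[2]⇒row 5+8=13  col 1·2+0+0=2

13,2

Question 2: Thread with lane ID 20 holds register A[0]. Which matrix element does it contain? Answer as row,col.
5,0

20: grp=5,tig=0
[0] (5+0,0*2+0+0) = (5,0)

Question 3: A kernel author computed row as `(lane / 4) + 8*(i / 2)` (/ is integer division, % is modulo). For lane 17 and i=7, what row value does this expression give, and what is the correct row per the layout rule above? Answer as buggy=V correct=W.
`(lane / 4) + 8*(i / 2)`[17,7]⇒28
17: gr=4,th=1
[7] (4+8,1*2+1+8) = (12,11)
row: 28 vs 12

buggy=28 correct=12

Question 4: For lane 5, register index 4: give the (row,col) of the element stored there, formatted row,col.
lane 5→5/4=1, 5 mod 4=1
i=4  r:1+0→1  c:2·1+0+8→10

1,10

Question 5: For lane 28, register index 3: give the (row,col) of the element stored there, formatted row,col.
28: grp=7,tig=0
[3] (7+8,0*2+1+0) = (15,1)

15,1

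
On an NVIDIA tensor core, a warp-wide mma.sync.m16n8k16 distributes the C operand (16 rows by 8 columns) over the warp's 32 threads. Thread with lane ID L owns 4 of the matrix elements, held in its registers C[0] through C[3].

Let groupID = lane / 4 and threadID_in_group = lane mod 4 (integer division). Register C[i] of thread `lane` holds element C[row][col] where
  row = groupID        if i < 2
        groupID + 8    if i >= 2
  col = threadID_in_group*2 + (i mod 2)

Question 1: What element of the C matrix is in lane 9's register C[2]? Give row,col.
10,2

lane 9: g=2 (9/4), t=1 (9%4)
i=2: r=2+8=10, c=1*2+0=2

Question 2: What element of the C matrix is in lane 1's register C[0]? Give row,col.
1: g=0,t=1
[0] (0+0,1*2+0) = (0,2)

0,2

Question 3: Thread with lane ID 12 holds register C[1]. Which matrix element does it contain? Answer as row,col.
L=12=>grp=12>>2=3, tig=12&3=0
[1]=>row 3+0=3  col 0·2+1=1

3,1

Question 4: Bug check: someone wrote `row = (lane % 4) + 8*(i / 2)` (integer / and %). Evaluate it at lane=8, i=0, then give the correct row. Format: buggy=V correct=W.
`(lane % 4) + 8*(i / 2)`[8,0]->0
L=8->g=8>>2=2, t=8&3=0
[0]->row 2+0=2  col 0·2+0=0
row: 0 vs 2

buggy=0 correct=2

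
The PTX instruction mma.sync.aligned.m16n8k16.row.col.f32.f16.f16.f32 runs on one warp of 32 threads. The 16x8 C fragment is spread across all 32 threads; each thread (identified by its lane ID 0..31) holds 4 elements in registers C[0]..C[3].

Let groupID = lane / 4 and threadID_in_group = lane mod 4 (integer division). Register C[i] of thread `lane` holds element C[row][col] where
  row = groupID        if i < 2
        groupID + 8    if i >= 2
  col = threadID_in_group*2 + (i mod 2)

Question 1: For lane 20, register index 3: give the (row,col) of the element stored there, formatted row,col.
lane 20: gr=5 (20/4), th=0 (20%4)
i=3: r=5+8=13, c=0*2+1=1

13,1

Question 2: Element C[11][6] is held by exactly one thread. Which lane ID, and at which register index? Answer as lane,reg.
15,2

r=11⇒gr=3,Rb=1  c=6⇒th=3,odd=0
L=3*4+3=15  i=1*2+0=2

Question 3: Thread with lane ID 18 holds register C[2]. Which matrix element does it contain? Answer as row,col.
18: G=4,T=2
[2] (4+8,2*2+0) = (12,4)

12,4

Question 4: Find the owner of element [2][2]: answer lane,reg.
r: 2->gid=2,r8=0  c: 2->tid=1,i&1=0
L=2*4+1=9  i=0*2+0=0

9,0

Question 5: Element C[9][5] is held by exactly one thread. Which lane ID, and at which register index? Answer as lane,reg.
r=9⇒gr=1,Rb=1  c=5⇒th=2,odd=1
L=1*4+2=6  i=1*2+1=3

6,3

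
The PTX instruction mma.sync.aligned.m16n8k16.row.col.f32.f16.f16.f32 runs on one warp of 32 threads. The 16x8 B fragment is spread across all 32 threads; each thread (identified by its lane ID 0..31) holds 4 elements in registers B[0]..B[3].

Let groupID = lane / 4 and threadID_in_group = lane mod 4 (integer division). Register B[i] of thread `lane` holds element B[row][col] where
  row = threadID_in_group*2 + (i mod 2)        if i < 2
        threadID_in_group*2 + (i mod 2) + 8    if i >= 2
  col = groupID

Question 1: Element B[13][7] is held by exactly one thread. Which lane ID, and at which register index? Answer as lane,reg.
c=7→G=7  r=13→rhi=1,T=2,p=1
L=7*4+2=30  i=1*2+1=3

30,3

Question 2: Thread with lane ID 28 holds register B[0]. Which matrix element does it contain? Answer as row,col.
28: gid=7,tid=0
[0] (0*2+0+0,7) = (0,7)

0,7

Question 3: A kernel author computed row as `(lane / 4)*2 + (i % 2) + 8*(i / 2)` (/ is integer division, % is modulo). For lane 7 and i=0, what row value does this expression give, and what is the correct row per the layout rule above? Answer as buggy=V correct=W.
buggy=2 correct=6

`(lane / 4)*2 + (i % 2) + 8*(i / 2)`[7,0]=>2
lane 7: grp=1 (7/4), tig=3 (7%4)
i=0: r=3*2+0+0=6, c=grp=1
row: 2 vs 6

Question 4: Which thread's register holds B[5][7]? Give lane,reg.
30,1

c=7⇒gr=7  r=5⇒Rb=0,th=2,odd=1
L=7*4+2=30  i=0*2+1=1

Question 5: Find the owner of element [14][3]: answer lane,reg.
15,2

c:3=>grp=3  r:14=>rB=1,tig=3,lo=0
L=3*4+3=15  i=1*2+0=2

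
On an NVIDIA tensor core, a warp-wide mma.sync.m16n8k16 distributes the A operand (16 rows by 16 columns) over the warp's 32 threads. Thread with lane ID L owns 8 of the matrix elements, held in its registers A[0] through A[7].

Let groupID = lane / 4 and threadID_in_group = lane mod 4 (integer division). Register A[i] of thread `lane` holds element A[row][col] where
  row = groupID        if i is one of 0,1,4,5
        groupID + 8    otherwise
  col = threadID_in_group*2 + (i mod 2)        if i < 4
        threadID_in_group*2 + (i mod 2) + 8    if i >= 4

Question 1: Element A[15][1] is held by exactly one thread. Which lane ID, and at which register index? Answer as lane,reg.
r: 15->gid=7,r8=1  c: 1->c8=0,tid=0,i&1=1
L=7*4+0=28  i=0*4+1*2+1=3

28,3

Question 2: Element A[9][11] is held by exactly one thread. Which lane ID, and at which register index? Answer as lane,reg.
5,7

r: 9->gid=1,r8=1  c: 11->c8=1,tid=1,i&1=1
L=1*4+1=5  i=1*4+1*2+1=7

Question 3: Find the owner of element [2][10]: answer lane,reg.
9,4

r=2⇒gr=2,Rb=0  c=10⇒Cb=1,th=1,odd=0
L=2*4+1=9  i=1*4+0*2+0=4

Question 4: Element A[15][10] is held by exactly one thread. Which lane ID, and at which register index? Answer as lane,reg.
29,6

r=15->g=7,rb=1  c=10->cb=1,t=1,b0=0
L=7*4+1=29  i=1*4+1*2+0=6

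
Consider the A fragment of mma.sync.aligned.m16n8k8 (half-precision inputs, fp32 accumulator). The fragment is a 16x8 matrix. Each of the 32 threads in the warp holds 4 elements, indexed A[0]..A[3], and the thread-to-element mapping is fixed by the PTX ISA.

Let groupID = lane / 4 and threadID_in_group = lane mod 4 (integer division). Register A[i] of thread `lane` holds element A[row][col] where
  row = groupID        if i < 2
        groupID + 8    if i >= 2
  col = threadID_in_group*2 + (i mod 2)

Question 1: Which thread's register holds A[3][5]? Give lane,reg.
r=3->g=3,rb=0  c=5->t=2,b0=1
L=3*4+2=14  i=0*2+1=1

14,1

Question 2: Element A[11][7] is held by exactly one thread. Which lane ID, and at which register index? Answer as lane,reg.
15,3

r: 11->gid=3,r8=1  c: 7->tid=3,i&1=1
L=3*4+3=15  i=1*2+1=3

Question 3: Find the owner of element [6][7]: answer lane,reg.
r=6⇒gr=6,Rb=0  c=7⇒th=3,odd=1
L=6*4+3=27  i=0*2+1=1

27,1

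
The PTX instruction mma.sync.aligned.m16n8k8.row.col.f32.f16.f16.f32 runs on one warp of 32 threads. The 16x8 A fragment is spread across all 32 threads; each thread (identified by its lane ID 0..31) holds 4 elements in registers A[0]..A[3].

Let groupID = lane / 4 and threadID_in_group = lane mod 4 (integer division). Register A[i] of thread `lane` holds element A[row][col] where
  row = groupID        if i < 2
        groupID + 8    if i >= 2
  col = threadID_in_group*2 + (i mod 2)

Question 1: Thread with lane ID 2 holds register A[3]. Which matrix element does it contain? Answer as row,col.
8,5

2: gr=0,th=2
[3] (0+8,2*2+1) = (8,5)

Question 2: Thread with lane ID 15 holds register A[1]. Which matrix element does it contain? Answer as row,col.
lane 15⇒15/4=3, 15 mod 4=3
i=1  r:3+0⇒3  c:2·3+1⇒7

3,7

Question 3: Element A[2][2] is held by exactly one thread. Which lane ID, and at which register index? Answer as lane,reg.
9,0

r:2=>grp=2,rB=0  c:2=>tig=1,lo=0
L=2*4+1=9  i=0*2+0=0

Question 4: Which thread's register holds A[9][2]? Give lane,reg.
r: 9->gid=1,r8=1  c: 2->tid=1,i&1=0
L=1*4+1=5  i=1*2+0=2

5,2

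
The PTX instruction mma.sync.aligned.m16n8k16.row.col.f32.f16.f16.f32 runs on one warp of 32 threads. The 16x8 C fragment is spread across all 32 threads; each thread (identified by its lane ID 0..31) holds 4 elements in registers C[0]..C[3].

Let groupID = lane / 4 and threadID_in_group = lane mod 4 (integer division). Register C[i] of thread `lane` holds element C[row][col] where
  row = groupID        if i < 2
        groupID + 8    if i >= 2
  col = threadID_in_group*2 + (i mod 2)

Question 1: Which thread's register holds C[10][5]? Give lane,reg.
10,3

r:10=>grp=2,rB=1  c:5=>tig=2,lo=1
L=2*4+2=10  i=1*2+1=3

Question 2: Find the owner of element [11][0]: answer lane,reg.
12,2

r=11⇒gr=3,Rb=1  c=0⇒th=0,odd=0
L=3*4+0=12  i=1*2+0=2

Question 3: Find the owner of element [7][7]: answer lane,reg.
r=7→G=7,rhi=0  c=7→T=3,p=1
L=7*4+3=31  i=0*2+1=1

31,1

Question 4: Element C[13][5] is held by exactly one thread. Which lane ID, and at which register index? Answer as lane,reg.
r: 13->gid=5,r8=1  c: 5->tid=2,i&1=1
L=5*4+2=22  i=1*2+1=3

22,3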